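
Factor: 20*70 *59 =82600 = 2^3*5^2*7^1*59^1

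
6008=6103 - 95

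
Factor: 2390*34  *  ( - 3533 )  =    -  287091580  =  - 2^2*5^1*17^1* 239^1*3533^1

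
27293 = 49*557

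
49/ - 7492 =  - 49/7492 =- 0.01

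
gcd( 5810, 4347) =7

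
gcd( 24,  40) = 8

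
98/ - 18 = -6 + 5/9 = -5.44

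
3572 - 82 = 3490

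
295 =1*295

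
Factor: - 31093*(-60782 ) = 1889894726= 2^1*17^1*31^1*59^1*  30391^1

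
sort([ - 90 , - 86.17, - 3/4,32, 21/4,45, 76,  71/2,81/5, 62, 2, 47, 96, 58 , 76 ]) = [ - 90,-86.17,-3/4 , 2, 21/4, 81/5,  32, 71/2, 45,47,58,62,76, 76,96 ]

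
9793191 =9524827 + 268364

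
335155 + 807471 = 1142626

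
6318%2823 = 672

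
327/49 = 6 + 33/49 = 6.67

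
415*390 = 161850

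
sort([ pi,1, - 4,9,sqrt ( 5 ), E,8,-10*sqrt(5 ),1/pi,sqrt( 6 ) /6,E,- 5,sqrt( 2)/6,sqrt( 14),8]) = [ - 10*sqrt (5 ),-5, - 4,  sqrt( 2 ) /6, 1/pi,sqrt ( 6) /6,1,sqrt( 5 ),E,E,pi,sqrt(14),8,8,9 ] 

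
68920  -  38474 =30446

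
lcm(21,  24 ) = 168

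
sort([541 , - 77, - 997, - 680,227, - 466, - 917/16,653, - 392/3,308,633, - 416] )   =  [ -997, - 680 , -466 ,-416, - 392/3, - 77,-917/16, 227, 308,541,633,653 ]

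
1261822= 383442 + 878380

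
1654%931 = 723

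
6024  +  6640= 12664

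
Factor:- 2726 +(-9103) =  - 11829 = - 3^1*3943^1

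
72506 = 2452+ 70054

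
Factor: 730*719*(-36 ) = - 18895320=-2^3*3^2*5^1*73^1*719^1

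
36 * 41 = 1476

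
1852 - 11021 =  - 9169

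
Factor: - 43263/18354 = - 2^( - 1 )*3^1*7^ (-1)*11^1 =-  33/14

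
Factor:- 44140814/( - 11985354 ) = 22070407/5992677 = 3^( - 3)*221951^ (- 1)*22070407^1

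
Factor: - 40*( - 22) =2^4*5^1*11^1 = 880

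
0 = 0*26512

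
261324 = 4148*63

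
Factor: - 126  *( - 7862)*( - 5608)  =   - 5555352096 = - 2^5 * 3^2 * 7^1*701^1*3931^1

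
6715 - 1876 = 4839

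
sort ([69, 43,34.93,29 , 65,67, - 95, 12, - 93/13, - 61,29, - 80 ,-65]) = [ - 95, - 80, - 65,  -  61, -93/13,12, 29, 29, 34.93 , 43, 65, 67 , 69]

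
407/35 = 11+22/35=11.63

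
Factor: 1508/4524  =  1/3 = 3^(  -  1) 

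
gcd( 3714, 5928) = 6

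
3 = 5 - 2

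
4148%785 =223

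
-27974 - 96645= - 124619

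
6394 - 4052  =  2342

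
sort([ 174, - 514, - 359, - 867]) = [ - 867, - 514,  -  359, 174 ]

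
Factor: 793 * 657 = 521001 = 3^2*13^1*61^1*73^1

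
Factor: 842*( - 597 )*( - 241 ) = 2^1*3^1* 199^1*241^1*421^1 = 121144434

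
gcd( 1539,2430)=81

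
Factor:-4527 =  - 3^2*503^1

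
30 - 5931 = -5901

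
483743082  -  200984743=282758339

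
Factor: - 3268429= -73^1*44773^1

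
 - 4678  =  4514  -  9192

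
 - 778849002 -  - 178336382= - 600512620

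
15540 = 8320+7220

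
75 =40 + 35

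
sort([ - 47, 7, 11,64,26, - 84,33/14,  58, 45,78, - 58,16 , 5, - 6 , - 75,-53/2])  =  [ -84, - 75,  -  58, - 47, - 53/2,-6, 33/14 , 5, 7,11, 16, 26, 45, 58, 64, 78 ]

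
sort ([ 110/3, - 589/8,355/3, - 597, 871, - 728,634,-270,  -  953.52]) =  [ - 953.52,  -  728,-597 ,-270, - 589/8,  110/3, 355/3, 634,871] 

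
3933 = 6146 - 2213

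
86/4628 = 43/2314  =  0.02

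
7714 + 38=7752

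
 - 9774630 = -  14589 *670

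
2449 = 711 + 1738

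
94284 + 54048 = 148332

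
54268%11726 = 7364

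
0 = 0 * 87904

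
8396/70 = 4198/35 = 119.94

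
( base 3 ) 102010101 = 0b1111110101110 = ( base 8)17656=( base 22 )GGE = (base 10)8110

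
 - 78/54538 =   -  1+27230/27269 = -0.00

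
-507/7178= -1  +  6671/7178 = - 0.07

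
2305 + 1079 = 3384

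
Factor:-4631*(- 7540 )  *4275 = 2^2*3^2*5^3*11^1*13^1*19^1 * 29^1*421^1 = 149273338500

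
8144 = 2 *4072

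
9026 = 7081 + 1945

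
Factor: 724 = 2^2*181^1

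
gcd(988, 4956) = 4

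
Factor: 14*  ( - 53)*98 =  - 72716= - 2^2*7^3*53^1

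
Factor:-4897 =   -  59^1*83^1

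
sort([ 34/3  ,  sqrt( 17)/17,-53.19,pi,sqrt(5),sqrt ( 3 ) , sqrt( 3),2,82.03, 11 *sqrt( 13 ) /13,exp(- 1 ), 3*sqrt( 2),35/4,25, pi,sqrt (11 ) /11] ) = [ - 53.19,sqrt(17)/17,sqrt ( 11)/11,exp( - 1),sqrt(3),  sqrt( 3), 2,sqrt( 5),  11*sqrt(13 )/13, pi,pi,3 * sqrt( 2 ), 35/4,34/3,25 , 82.03]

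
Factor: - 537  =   - 3^1*179^1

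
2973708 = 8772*339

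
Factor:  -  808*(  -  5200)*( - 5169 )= - 2^7*3^1 * 5^2*13^1*101^1 * 1723^1 = -21718070400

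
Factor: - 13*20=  - 260 = - 2^2*5^1*13^1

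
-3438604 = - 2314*1486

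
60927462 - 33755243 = 27172219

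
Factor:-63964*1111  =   - 71064004= -2^2*11^1*101^1*15991^1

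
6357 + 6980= 13337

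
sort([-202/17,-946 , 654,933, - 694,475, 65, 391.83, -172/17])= [-946 , - 694, - 202/17, - 172/17, 65, 391.83, 475,  654, 933]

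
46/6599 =46/6599 = 0.01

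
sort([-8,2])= [ - 8, 2] 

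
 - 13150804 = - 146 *90074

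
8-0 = 8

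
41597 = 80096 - 38499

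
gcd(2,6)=2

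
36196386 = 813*44522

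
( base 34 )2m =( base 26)3c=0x5a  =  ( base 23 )3L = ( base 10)90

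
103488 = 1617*64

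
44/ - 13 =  - 44/13 =-3.38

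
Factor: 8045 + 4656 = 13^1*977^1 = 12701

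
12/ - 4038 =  - 1+671/673 = - 0.00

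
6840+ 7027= 13867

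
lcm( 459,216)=3672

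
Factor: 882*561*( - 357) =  - 2^1*3^4*7^3*11^1*17^2 = -176644314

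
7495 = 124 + 7371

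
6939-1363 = 5576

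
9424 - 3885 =5539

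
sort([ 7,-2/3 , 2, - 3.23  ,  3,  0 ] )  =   [-3.23, - 2/3, 0,  2,3,7]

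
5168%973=303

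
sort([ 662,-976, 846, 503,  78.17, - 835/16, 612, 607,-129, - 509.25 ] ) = [ - 976, - 509.25, - 129, - 835/16 , 78.17, 503, 607, 612 , 662 , 846 ] 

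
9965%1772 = 1105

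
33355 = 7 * 4765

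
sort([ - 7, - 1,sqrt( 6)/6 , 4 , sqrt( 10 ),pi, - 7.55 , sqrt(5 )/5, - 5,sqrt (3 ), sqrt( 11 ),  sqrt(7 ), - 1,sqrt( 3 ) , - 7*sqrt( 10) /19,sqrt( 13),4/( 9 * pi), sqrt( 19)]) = [ - 7.55, - 7,- 5 ,- 7*sqrt (10 ) /19,-1, - 1,4/( 9*pi ), sqrt(6)/6 , sqrt( 5 ) /5,sqrt(3), sqrt( 3 ) , sqrt(7),  pi, sqrt(10),sqrt( 11 ),sqrt(13) , 4 , sqrt( 19)]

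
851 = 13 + 838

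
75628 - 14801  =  60827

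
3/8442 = 1/2814=0.00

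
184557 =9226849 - 9042292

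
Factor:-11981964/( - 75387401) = 2^2 * 3^1*17^( - 1 )*137^( - 1) *32369^( - 1 )*998497^1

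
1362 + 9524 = 10886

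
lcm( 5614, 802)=5614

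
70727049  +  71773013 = 142500062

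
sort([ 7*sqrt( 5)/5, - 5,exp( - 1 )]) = [ - 5, exp ( - 1), 7* sqrt(5)/5 ]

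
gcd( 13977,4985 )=1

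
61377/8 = 7672 + 1/8 =7672.12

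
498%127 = 117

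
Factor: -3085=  -5^1 * 617^1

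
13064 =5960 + 7104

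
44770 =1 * 44770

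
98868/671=8988/61=147.34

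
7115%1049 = 821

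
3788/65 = 3788/65 = 58.28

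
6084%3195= 2889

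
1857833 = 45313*41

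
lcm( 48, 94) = 2256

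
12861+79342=92203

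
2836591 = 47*60353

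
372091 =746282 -374191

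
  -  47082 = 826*(-57)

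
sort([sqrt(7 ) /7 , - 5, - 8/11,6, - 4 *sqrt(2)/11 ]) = [-5, - 8/11 ,-4* sqrt( 2 )/11,sqrt( 7)/7,6]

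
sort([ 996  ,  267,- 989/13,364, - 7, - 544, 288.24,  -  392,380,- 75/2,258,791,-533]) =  [ - 544, - 533, - 392, - 989/13, - 75/2, - 7,258,267, 288.24,364,380,791, 996 ] 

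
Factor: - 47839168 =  - 2^6*13^2*4423^1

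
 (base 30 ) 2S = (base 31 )2Q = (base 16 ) 58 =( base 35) 2i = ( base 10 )88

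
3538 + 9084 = 12622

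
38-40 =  - 2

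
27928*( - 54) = - 1508112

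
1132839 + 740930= 1873769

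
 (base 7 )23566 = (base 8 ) 13754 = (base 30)6O4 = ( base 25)9jo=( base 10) 6124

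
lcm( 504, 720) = 5040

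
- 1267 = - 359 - 908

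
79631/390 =204+71/390 = 204.18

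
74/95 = 74/95 =0.78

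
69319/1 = 69319 = 69319.00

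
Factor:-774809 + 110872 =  - 663937^1 = -663937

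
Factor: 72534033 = 3^2 * 11^1 * 13^1*56359^1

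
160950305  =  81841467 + 79108838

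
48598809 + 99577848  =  148176657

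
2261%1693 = 568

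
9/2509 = 9/2509 = 0.00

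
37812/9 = 12604/3 = 4201.33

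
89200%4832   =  2224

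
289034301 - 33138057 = 255896244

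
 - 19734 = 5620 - 25354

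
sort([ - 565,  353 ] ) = [ - 565,353] 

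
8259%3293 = 1673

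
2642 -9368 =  - 6726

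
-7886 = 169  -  8055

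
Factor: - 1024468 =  - 2^2*256117^1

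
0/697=0= 0.00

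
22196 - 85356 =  - 63160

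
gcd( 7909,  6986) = 1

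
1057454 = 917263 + 140191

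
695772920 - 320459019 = 375313901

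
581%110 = 31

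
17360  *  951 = 16509360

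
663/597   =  1 + 22/199 = 1.11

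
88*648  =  57024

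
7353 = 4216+3137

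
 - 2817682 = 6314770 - 9132452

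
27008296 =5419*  4984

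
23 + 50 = 73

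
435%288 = 147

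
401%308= 93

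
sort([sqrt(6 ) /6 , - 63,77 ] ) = [ -63,sqrt( 6 )/6,77]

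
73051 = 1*73051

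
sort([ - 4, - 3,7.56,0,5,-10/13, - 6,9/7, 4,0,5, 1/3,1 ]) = [  -  6,-4, - 3, - 10/13,0,0,1/3, 1,9/7,4,5,5, 7.56]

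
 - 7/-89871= 7/89871 = 0.00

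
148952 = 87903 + 61049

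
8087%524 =227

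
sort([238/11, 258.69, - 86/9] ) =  [ - 86/9, 238/11,258.69] 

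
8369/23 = 363 + 20/23 =363.87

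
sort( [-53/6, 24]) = [ - 53/6,  24]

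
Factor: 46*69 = 3174 = 2^1*3^1*23^2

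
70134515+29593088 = 99727603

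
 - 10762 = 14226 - 24988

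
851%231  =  158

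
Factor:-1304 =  - 2^3 * 163^1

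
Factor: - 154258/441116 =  - 349/998 = -2^ ( -1) * 349^1 * 499^(  -  1 ) 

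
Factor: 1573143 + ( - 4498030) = -7^1*23^1*37^1*491^1 = -  2924887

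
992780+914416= 1907196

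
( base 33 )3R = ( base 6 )330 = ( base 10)126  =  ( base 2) 1111110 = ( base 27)4I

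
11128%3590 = 358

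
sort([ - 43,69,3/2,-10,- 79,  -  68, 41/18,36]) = [-79, - 68, - 43, - 10,3/2,  41/18,36,69]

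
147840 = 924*160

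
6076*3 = 18228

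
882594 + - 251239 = 631355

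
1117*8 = 8936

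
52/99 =52/99 = 0.53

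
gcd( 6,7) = 1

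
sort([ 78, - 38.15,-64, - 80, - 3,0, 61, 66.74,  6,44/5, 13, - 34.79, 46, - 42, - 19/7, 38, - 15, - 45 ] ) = [ - 80, - 64, - 45, - 42, - 38.15, - 34.79, - 15,  -  3, -19/7,0 , 6, 44/5, 13,38,46,61,66.74, 78 ] 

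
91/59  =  91/59= 1.54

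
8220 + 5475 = 13695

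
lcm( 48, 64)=192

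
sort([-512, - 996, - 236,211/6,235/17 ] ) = [ -996, - 512, - 236, 235/17, 211/6 ]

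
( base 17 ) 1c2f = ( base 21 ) J29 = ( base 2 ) 10000011101110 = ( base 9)12506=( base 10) 8430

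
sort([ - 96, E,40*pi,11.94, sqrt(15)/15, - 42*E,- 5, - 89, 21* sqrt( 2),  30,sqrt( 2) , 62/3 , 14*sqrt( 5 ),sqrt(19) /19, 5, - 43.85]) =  [-42*E ,-96,-89,-43.85, - 5,sqrt (19)/19 , sqrt ( 15 ) /15, sqrt( 2),E , 5,11.94,62/3, 21*sqrt( 2),30,14 * sqrt( 5 ),40*pi] 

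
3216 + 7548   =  10764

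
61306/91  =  673  +  9/13  =  673.69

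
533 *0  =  0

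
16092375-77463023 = -61370648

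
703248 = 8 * 87906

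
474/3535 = 474/3535 = 0.13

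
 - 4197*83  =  -348351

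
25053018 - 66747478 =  - 41694460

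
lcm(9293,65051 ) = 65051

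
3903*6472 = 25260216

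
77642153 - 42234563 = 35407590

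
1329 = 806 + 523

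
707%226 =29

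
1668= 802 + 866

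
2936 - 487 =2449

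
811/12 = 811/12 =67.58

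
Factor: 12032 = 2^8* 47^1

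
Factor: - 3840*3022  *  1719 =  - 2^9*3^3*5^1*191^1*1511^1 = -  19948101120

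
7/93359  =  1/13337 = 0.00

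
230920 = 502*460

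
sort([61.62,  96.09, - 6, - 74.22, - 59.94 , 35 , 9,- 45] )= [ - 74.22, - 59.94, - 45,- 6, 9 , 35,61.62, 96.09]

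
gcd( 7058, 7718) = 2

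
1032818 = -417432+1450250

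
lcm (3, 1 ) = 3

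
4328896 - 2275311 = 2053585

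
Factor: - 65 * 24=- 2^3 * 3^1 *5^1 * 13^1 = - 1560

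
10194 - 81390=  - 71196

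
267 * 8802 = 2350134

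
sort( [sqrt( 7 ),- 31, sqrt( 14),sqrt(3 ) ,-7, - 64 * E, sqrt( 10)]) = [ -64*E,- 31, - 7 , sqrt( 3 ), sqrt( 7),sqrt( 10),  sqrt(14)]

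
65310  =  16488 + 48822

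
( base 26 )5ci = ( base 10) 3710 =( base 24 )6AE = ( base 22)7EE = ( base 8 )7176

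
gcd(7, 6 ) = 1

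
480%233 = 14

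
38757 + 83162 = 121919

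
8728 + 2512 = 11240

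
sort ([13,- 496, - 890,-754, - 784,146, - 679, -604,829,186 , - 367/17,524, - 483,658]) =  [-890,  -  784, - 754, - 679, - 604 , - 496,-483, - 367/17,13,146, 186,524, 658,  829] 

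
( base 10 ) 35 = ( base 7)50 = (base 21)1E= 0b100011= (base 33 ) 12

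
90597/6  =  30199/2= 15099.50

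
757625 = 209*3625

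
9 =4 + 5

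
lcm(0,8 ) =0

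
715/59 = 12 + 7/59 =12.12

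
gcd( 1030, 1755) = 5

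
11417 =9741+1676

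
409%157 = 95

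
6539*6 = 39234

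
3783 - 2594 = 1189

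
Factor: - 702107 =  - 7^1*19^1*5279^1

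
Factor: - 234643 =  - 41^1*59^1*97^1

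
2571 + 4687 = 7258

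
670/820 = 67/82 = 0.82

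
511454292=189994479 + 321459813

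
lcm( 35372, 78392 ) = 2900504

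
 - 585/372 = - 2 + 53/124  =  - 1.57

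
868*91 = 78988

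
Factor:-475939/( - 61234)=2^ ( -1) * 17^ (-1 )*23^1*1801^( - 1 )*20693^1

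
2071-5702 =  - 3631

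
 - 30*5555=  - 166650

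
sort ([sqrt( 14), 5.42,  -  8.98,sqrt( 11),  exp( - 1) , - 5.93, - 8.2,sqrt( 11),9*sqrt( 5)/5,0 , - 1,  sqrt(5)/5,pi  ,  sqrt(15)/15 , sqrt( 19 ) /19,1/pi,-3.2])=[ - 8.98,-8.2, - 5.93, - 3.2, - 1,0,sqrt ( 19)/19,sqrt(15) /15,1/pi,exp( -1), sqrt( 5) /5,pi,sqrt( 11 ), sqrt( 11 ),sqrt( 14),9*sqrt( 5 )/5,  5.42 ] 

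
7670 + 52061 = 59731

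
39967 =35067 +4900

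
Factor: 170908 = 2^2*42727^1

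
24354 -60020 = - 35666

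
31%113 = 31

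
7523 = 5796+1727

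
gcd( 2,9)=1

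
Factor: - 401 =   -  401^1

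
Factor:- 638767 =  - 638767^1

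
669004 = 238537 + 430467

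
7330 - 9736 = -2406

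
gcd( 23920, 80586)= 2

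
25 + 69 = 94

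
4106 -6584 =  - 2478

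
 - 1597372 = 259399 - 1856771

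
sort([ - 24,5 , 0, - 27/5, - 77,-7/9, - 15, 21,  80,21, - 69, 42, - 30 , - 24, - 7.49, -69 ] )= [ - 77,-69, - 69, - 30,-24 , - 24,- 15,-7.49, - 27/5, - 7/9,0,5,21,21,42,80 ] 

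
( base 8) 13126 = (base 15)1A63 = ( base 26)8BO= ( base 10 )5718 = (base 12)3386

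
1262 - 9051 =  - 7789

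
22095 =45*491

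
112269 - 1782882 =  - 1670613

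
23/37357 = 23/37357 = 0.00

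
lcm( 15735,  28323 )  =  141615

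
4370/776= 2185/388 = 5.63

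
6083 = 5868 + 215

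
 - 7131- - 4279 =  - 2852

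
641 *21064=13502024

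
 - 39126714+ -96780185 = -135906899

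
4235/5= 847 = 847.00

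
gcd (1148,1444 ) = 4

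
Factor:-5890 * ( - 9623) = 2^1*5^1*19^1*31^1*9623^1 = 56679470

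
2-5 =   -  3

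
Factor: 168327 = 3^2*59^1*317^1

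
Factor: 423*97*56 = 2^3*3^2*7^1*47^1 * 97^1=2297736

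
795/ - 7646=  - 795/7646 = - 0.10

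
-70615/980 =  - 14123/196 = - 72.06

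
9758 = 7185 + 2573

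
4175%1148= 731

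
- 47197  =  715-47912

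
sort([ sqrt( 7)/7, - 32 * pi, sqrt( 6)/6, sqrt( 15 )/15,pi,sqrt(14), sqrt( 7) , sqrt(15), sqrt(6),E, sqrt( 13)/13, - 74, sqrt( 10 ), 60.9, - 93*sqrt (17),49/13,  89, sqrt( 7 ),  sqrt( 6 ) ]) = [ - 93* sqrt(17),  -  32*pi,  -  74,  sqrt(15 ) /15, sqrt ( 13)/13, sqrt( 7) /7,  sqrt(6)/6,sqrt(6) , sqrt( 6),sqrt( 7),sqrt( 7 ) , E, pi,sqrt( 10), sqrt ( 14), 49/13, sqrt( 15), 60.9, 89 ] 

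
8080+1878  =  9958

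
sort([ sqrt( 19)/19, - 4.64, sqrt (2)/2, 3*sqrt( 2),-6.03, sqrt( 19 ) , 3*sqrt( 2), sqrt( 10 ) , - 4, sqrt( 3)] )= [ -6.03, -4.64, - 4, sqrt (19 )/19, sqrt(2)/2,sqrt( 3), sqrt( 10 ) , 3*sqrt( 2), 3 *sqrt (2),sqrt( 19) ] 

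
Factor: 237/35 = 3^1 * 5^( - 1)*7^ (-1)* 79^1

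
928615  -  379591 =549024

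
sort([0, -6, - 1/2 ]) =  [  -  6,  -  1/2, 0] 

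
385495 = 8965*43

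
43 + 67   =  110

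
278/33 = 278/33 = 8.42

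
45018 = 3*15006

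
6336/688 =396/43=9.21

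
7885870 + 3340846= 11226716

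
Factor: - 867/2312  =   - 3/8 = -2^ ( - 3 )*3^1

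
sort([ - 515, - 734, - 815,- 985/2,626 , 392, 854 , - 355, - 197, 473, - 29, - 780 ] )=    [ - 815,  -  780, - 734, - 515, - 985/2, - 355, - 197,-29, 392, 473, 626 , 854 ] 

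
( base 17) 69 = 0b1101111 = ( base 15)76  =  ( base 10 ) 111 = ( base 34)39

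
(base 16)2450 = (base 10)9296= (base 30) A9Q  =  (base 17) 1F2E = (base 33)8HN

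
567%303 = 264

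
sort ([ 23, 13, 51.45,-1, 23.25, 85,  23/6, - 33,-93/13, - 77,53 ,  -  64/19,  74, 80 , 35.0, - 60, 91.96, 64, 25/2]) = [ - 77, - 60, - 33, - 93/13, - 64/19, - 1,23/6,25/2,13 , 23, 23.25 , 35.0, 51.45, 53, 64, 74,80,85,  91.96] 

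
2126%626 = 248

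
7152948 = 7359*972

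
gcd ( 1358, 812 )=14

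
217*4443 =964131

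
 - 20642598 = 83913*( - 246 ) 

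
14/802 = 7/401 = 0.02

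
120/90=1 + 1/3  =  1.33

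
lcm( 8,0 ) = 0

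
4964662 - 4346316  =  618346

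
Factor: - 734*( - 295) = 216530 =2^1 * 5^1 * 59^1*367^1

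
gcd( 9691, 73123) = 881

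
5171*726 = 3754146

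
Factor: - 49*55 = - 5^1*7^2*11^1 = - 2695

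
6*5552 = 33312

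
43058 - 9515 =33543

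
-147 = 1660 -1807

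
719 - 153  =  566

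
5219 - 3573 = 1646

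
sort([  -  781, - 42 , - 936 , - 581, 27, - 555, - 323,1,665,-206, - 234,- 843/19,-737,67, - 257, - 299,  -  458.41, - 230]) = [ - 936, - 781, - 737,  -  581, - 555,-458.41, - 323, - 299,  -  257, - 234, - 230, - 206,  -  843/19, - 42, 1,27,67,665 ] 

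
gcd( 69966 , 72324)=18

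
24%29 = 24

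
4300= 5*860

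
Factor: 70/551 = 2^1*5^1* 7^1*19^( - 1 )*29^(-1 ) 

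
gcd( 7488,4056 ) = 312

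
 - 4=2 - 6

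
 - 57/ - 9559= 57/9559= 0.01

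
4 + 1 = 5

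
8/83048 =1/10381 = 0.00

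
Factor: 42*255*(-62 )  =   - 664020 =-2^2*3^2 *5^1*7^1*17^1*31^1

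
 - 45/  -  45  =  1/1 = 1.00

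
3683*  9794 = 36071302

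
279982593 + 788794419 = 1068777012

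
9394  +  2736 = 12130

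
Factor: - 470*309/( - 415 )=2^1*3^1*47^1*83^( - 1)*103^1=29046/83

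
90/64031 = 90/64031=0.00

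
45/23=45/23 = 1.96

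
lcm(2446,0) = 0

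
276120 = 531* 520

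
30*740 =22200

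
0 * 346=0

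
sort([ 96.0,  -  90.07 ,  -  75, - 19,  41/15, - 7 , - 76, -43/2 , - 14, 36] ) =[ - 90.07, - 76,  -  75, - 43/2, - 19, - 14, - 7,41/15, 36,96.0 ] 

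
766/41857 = 766/41857  =  0.02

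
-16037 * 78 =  - 1250886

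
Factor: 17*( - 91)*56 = - 86632 =- 2^3*  7^2 *13^1*17^1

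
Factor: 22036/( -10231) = - 28/13 = - 2^2 * 7^1 *13^ ( - 1)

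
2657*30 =79710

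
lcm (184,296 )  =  6808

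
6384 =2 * 3192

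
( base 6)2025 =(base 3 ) 121122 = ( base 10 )449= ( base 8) 701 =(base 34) D7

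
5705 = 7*815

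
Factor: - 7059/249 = - 13^1* 83^( - 1) * 181^1=- 2353/83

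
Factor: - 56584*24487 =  - 2^3*11^1* 47^1 * 521^1*643^1 = - 1385572408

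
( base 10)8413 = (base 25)dbd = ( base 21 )j1d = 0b10000011011101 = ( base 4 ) 2003131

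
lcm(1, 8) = 8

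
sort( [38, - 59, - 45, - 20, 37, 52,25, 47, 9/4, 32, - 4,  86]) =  [ - 59,-45,-20, - 4,9/4,25,  32,37,38,  47 , 52,86]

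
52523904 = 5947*8832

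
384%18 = 6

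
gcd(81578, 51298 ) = 2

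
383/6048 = 383/6048 = 0.06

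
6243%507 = 159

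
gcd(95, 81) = 1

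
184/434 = 92/217 = 0.42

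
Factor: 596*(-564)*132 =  - 2^6*3^2*11^1*47^1*149^1 = - 44371008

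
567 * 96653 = 54802251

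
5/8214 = 5/8214 = 0.00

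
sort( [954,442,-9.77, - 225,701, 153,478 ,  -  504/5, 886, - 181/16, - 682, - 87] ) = [ - 682 , - 225, - 504/5, - 87, - 181/16, - 9.77,  153, 442,  478, 701, 886, 954 ] 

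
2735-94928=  - 92193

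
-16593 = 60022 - 76615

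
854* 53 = 45262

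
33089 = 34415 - 1326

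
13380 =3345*4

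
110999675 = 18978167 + 92021508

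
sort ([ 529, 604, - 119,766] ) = [ - 119,529,604, 766 ]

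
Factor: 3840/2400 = 8/5 = 2^3*5^( - 1)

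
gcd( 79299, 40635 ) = 27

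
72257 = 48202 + 24055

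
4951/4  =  1237 + 3/4 = 1237.75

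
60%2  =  0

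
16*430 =6880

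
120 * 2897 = 347640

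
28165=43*655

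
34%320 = 34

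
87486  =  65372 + 22114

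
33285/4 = 8321 + 1/4 = 8321.25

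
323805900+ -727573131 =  - 403767231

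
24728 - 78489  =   - 53761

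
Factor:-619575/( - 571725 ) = 751/693 = 3^( - 2 )*7^( - 1)*11^( - 1)*751^1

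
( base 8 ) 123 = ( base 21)3K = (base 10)83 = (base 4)1103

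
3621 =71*51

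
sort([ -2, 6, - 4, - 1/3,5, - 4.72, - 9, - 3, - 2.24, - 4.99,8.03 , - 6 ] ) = [ - 9, - 6 , - 4.99, - 4.72, - 4, - 3, - 2.24, - 2, - 1/3, 5,6, 8.03] 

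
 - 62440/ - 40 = 1561 + 0/1 = 1561.00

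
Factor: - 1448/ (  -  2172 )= 2/3 = 2^1*3^(-1 ) 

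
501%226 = 49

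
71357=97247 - 25890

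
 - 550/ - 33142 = 275/16571  =  0.02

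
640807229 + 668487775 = 1309295004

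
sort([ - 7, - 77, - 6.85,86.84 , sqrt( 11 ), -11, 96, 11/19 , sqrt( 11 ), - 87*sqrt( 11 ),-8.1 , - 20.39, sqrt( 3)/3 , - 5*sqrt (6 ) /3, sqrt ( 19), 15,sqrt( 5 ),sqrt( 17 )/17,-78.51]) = [ - 87  *sqrt( 11)  , - 78.51, - 77, - 20.39, - 11, - 8.1 , - 7, - 6.85 , - 5*sqrt ( 6 )/3,sqrt(17 )/17,sqrt( 3 )/3,11/19, sqrt( 5 ),sqrt(11), sqrt( 11), sqrt( 19), 15,  86.84, 96 ] 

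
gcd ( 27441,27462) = 3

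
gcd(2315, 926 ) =463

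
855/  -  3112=-1 + 2257/3112 = -  0.27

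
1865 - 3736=  -  1871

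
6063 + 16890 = 22953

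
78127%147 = 70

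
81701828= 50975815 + 30726013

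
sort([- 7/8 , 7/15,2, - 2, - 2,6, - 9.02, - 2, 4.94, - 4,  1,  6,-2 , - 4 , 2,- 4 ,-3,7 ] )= [-9.02,-4,- 4, - 4,- 3,-2, - 2,-2, - 2, - 7/8,7/15,1,2, 2,4.94,6,6,7 ] 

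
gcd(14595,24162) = 3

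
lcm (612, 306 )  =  612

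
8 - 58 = - 50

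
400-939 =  - 539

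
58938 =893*66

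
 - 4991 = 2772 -7763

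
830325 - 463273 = 367052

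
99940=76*1315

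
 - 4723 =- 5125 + 402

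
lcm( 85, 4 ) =340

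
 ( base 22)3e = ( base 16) 50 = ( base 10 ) 80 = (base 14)5a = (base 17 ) 4C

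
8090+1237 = 9327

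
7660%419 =118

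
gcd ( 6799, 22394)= 1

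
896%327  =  242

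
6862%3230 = 402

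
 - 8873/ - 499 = 8873/499  =  17.78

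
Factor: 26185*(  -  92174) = - 2413576190 = - 2^1 *5^1 * 17^1 * 2711^1*5237^1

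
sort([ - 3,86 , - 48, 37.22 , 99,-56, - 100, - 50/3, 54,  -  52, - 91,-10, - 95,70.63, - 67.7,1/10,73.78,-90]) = [ - 100, - 95, - 91,-90,  -  67.7, - 56 , - 52, - 48,-50/3, - 10 , - 3,1/10, 37.22,54,70.63, 73.78,86,99 ] 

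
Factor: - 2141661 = - 3^1 *19^1*37573^1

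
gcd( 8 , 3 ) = 1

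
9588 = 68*141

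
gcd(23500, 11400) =100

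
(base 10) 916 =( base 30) 10g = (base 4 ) 32110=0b1110010100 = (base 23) 1GJ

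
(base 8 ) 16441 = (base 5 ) 214312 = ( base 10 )7457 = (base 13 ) 3518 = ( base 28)9e9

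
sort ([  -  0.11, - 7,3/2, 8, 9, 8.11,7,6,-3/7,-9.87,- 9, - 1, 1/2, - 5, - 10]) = [ - 10 , - 9.87, - 9, - 7, - 5, - 1 , - 3/7, - 0.11, 1/2,  3/2, 6, 7, 8, 8.11,  9] 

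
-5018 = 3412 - 8430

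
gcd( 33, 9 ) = 3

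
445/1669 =445/1669 = 0.27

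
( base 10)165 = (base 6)433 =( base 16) a5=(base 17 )9c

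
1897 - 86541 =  - 84644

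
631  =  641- 10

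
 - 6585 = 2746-9331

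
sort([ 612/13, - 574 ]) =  [ - 574,612/13 ] 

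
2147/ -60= -36 + 13/60 = - 35.78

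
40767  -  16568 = 24199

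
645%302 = 41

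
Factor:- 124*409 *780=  - 39558480 = - 2^4*3^1*5^1*13^1*31^1*409^1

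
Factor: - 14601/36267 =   -  7^( - 1)*11^( - 1 )*31^1 = - 31/77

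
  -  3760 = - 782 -2978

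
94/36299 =94/36299 = 0.00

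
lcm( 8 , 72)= 72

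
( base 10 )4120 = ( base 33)3ps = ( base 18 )ccg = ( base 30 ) 4HA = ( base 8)10030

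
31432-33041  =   - 1609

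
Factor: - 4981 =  - 17^1*293^1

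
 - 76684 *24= - 1840416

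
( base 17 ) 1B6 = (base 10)482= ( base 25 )J7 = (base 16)1E2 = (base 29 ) gi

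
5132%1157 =504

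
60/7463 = 60/7463 = 0.01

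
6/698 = 3/349 = 0.01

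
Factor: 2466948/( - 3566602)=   -  1233474/1783301= - 2^1*3^1*11^2*13^(-1) * 1699^1 *137177^( - 1)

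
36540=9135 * 4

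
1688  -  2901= - 1213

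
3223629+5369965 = 8593594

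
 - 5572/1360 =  - 5 + 307/340 = - 4.10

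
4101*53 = 217353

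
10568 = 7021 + 3547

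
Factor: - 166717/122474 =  - 569/418 = - 2^ ( - 1) * 11^ ( - 1)*19^(-1)*569^1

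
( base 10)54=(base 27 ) 20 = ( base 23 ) 28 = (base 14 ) 3c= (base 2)110110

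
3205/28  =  114 + 13/28 = 114.46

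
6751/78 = 86 + 43/78 = 86.55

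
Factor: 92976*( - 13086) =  - 1216683936 = - 2^5*3^3*13^1* 149^1*727^1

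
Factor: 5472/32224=9/53 = 3^2*53^ ( - 1)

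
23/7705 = 1/335 = 0.00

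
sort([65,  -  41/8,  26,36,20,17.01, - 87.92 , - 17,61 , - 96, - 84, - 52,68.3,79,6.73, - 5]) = [  -  96, - 87.92,-84, - 52, - 17, - 41/8, - 5,  6.73 , 17.01,20, 26 , 36 , 61,65, 68.3, 79 ]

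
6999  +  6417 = 13416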